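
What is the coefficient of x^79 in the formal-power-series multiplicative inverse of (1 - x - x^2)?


Let the inverse be f(x) = sum_{k>=0} a_k x^k. From f(x) * (1 - x - x^2) = 1 and matching coefficients:
 x^0: a_0 = 1.
 x^1: a_1 - a_0 = 0, so a_1 = 1.
 x^k (k >= 2): a_k - a_{k-1} - a_{k-2} = 0, i.e. a_k = a_{k-1} + a_{k-2}.
This is the Fibonacci-type recurrence shifted so that a_0 = a_1 = 1.
Iterating: a_0=1, a_1=1, a_2=2, a_3=3, a_4=5, a_5=8, a_6=13, a_7=21, a_8=34, a_9=55, ...
a_79 = 23416728348467685.

23416728348467685


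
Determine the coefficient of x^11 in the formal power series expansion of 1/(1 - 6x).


The geometric series identity gives 1/(1 - c x) = sum_{k>=0} c^k x^k, so the coefficient of x^k is c^k.
Here c = 6 and k = 11.
Computing: 6^11 = 362797056

362797056


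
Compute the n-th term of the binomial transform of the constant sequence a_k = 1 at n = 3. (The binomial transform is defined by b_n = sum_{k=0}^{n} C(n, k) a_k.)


With a_k = 1 for all k, b_n = sum_{k=0}^{n} C(n, k) = 2^n by the binomial theorem.
For n = 3: 2^3 = 8.

8


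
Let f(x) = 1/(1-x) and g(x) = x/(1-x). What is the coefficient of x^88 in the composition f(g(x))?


First simplify the composition: f(g(x)) = 1/(1 - x/(1-x)) = (1-x)/((1-x) - x) = (1-x)/(1-2x).
Now extract the coefficient. Write (1-x)/(1-2x) = 1/(1-2x) - x/(1-2x).
The coefficient of x^n in 1/(1-2x) is 2^n, and in x/(1-2x) is 2^(n-1) (for n >= 1).
So the coefficient of x^88 is 2^88 - 2^87 = 309485009821345068724781056 - 154742504910672534362390528 = 154742504910672534362390528.

154742504910672534362390528


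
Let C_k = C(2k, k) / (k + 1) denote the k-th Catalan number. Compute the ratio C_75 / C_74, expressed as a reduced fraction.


Using C_k = (2k)! / (k! (k+1)!), the ratio C_{k+1}/C_k simplifies to
C_{k+1}/C_k = [(2k+2)! / ((k+1)! (k+2)!)] * [k! (k+1)! / (2k)!]
 = (2k+2)(2k+1) / ((k+1)(k+2)) = 2(2k+1) / (k+2).
For k = 74: 2(2*74 + 1) / (74 + 2) = 298/76 = 149/38.

149/38


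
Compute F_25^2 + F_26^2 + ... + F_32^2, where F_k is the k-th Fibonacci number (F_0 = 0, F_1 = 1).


There is a standard identity sum_{k=0}^{N} F_k^2 = F_N * F_{N+1} (proved inductively from the telescoping relation F_k^2 = F_k F_{k+1} - F_{k-1} F_k). Then
sum_{k=25}^{32} F_k^2 = F_32 F_33 - F_24 F_25.
Computing: F_32 = 2178309, F_33 = 3524578, F_24 = 46368, F_25 = 75025.
Sum = 2178309 * 3524578 - 46368 * 75025 = 7674141219402.

7674141219402


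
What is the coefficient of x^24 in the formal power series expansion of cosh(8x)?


The Maclaurin series is cosh(t) = sum_{m>=0} t^(2m) / (2m)!, so substituting t = 8x, only even powers of x are nonzero, with coefficient of x^(2m) equal to 8^(2m) / (2m)!.
For x^24 the coefficient is 8^24/24! = 4722366482869645213696/620448401733239439360000 = 1125899906842624/147926426347074375.

1125899906842624/147926426347074375


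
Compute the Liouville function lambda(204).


The Liouville function is lambda(k) = (-1)^Omega(k), where Omega(k) counts the prime factors of k with multiplicity.
Factoring: 204 = 2 * 2 * 3 * 17, so Omega(204) = 4.
lambda(204) = (-1)^4 = 1.

1


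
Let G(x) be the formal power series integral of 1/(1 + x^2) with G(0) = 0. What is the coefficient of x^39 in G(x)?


1/(1 + x^2) = sum_{j>=0} (-1)^j x^(2j). Integrating termwise with G(0) = 0:
G(x) = sum_{j>=0} (-1)^j x^(2j+1) / (2j+1) = arctan(x).
Only odd powers are nonzero. For x^39 write 39 = 2*19 + 1, giving
(-1)^19 / 39 = -1/39 = -1/39.

-1/39


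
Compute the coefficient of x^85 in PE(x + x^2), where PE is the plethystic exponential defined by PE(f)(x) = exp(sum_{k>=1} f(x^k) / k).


With f(x) = x + x^2, the exponent is sum_{k>=1} (x^k + x^(2k)) / k = -ln(1 - x) - ln(1 - x^2). Exponentiating:
PE(x + x^2) = 1 / ((1 - x)(1 - x^2)).
This is the generating function for partitions of n into parts of size 1 or 2. The number of 2's can be any j in 0..42, and the rest are 1's, so
[x^85] = floor(85/2) + 1 = 43.

43


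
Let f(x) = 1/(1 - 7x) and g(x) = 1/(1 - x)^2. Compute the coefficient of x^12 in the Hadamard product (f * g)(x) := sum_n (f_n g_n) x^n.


f has coefficients f_k = 7^k. For g = 1/(1 - x)^2 the coefficient is g_k = C(k + 1, 1) = k + 1. The Hadamard coefficient is (f * g)_k = 7^k * (k + 1).
For k = 12: 7^12 * 13 = 13841287201 * 13 = 179936733613.

179936733613


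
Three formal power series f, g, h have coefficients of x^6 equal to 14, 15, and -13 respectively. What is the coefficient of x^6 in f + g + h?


Series addition is componentwise:
14 + 15 + -13
= 16

16


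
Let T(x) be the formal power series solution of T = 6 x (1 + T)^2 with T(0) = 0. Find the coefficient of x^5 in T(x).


Apply the Lagrange inversion formula: if T = 6 x * phi(T) with phi(t) = (1 + t)^2, then [x^n] T = 6^n * (1/n) [t^(n-1)] phi(t)^n = 6^n * (1/n) [t^(n-1)] (1 + t)^(2n) = 6^n * (1/n) C(2n, n-1).
Using the identity C(2n, n-1) = C(2n, n) * n / (n+1), the unscaled factor equals C(2n, n) / (n+1) = C_n, the n-th Catalan number.
For n = 5: C_5 = C(10, 5) / 6 = 252/6 = 42.
With the 6^5 = 7776 factor, the coefficient is 7776 * 42 = 326592.

326592


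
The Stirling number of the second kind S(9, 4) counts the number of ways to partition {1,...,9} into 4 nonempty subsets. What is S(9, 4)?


Using the explicit formula S(n,k) = (1/k!) sum_{j=0}^{k} (-1)^(k-j) C(k,j) j^n:
S(9, 4) = 7770
Equivalently, S(n,k) is n! times the coefficient of x^n in the EGF (e^x - 1)^k / k!.

7770


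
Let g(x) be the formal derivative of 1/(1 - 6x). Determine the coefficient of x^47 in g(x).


Differentiate termwise: d/dx sum_{k>=0} 6^k x^k = sum_{k>=1} k 6^k x^(k-1) = sum_{j>=0} (j+1) 6^(j+1) x^j.
Equivalently, d/dx [1/(1 - 6x)] = 6/(1 - 6x)^2.
For j = 47: 48 * 6^48 = 48 * 22452257707354557240087211123792674816 = 1077708369953018747524186133942048391168.

1077708369953018747524186133942048391168


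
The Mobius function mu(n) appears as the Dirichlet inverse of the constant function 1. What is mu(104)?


104 has a squared prime factor, so mu(104) = 0.
Factorization reveals a repeated prime.

0


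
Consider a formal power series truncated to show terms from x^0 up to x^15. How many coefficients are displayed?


From x^0 to x^15 inclusive, the count is 15 - 0 + 1 = 16.

16


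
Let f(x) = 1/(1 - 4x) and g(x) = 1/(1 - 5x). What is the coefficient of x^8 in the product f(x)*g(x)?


The coefficient of x^n in f*g is the Cauchy product: sum_{k=0}^{n} a^k * b^(n-k).
With a=4, b=5, n=8:
sum_{k=0}^{8} 4^k * 5^(8-k)
= 1690981

1690981


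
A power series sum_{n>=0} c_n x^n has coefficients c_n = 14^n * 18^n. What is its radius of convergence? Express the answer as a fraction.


By the root test (Cauchy-Hadamard), the radius is R = 1 / limsup_n |c_n|^(1/n).
Here |c_n|^(1/n) = (14^n * 18^n)^(1/n) = 14 * 18 = 252 for all n.
So R = 1/252 = 1/252.

1/252


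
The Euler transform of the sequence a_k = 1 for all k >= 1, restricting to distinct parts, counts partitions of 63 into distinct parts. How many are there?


Partitions of 63 into distinct parts can be computed via generating function.
Product (1+x)(1+x^2)(1+x^3)...
The coefficient of x^63 = 14848

14848


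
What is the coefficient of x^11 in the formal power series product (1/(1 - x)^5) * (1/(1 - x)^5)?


Combine the factors: (1/(1 - x)^5) * (1/(1 - x)^5) = 1/(1 - x)^10.
Then use 1/(1 - x)^r = sum_{k>=0} C(k + r - 1, r - 1) x^k with r = 10 and k = 11:
C(20, 9) = 167960.

167960


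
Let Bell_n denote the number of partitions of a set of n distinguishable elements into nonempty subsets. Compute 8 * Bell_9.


Bell_9 can be computed from the Bell triangle or from Dobinski's identity Bell_n = (1/e) * sum_{k>=0} k^n / k!.
Computing Bell_9 = 21147.
Then 8 * 21147 = 169176.

169176


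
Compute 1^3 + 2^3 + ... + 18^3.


This power sum has a closed form given by Faulhaber's formula
sum_{k=1}^{m} k^p = (1 / (p + 1)) * sum_{j=0}^{p} C(p + 1, j) B_j m^(p + 1 - j),
but for small m direct computation is fastest:
1 + 8 + 27 + 64 + 125 + 216 + 343 + 512 + 729 + 1000 + 1331 + 1728 + 2197 + 2744 + 3375 + 4096 + 4913 + 5832 = 29241.

29241


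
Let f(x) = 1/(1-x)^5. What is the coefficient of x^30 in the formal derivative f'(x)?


Differentiate: d/dx [ 1/(1-x)^r ] = r / (1-x)^(r+1).
Here r = 5, so f'(x) = 5 / (1-x)^6.
The expansion of 1/(1-x)^(r+1) has coefficient of x^n equal to C(n+r, r).
So the coefficient of x^30 in f'(x) is
5 * C(35, 5) = 5 * 324632 = 1623160

1623160


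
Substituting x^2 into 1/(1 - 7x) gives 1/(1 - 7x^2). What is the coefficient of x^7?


Since 1/(1 - 7x^2) only has even powers of x,
the coefficient of x^7 (odd) is 0.

0


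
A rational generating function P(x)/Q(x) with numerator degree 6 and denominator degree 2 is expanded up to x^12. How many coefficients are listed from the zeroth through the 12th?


Expanding up to x^12 gives the coefficients for x^0, x^1, ..., x^12.
That is 12 + 1 = 13 coefficients in total.

13


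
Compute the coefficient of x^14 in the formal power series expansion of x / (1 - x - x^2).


Let f(x) = sum_{k>=0} a_k x^k. Multiplying f(x) * (1 - x - x^2) = x and matching coefficients gives a_0 = 0, a_1 = 1, and a_k = a_{k-1} + a_{k-2} for k >= 2. These are the Fibonacci numbers F_k.
Iterating from F_0 = 0, F_1 = 1:
F_0=0, F_1=1, F_2=1, F_3=2, F_4=3, F_5=5, F_6=8, F_7=13, F_8=21, F_9=34, ...
F_14 = 377.

377


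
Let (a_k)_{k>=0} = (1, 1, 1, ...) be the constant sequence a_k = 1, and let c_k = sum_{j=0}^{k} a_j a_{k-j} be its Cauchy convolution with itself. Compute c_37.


Since a_j = 1 for all j >= 0, the convolution sum becomes
c_k = sum_{j=0}^{k} 1 * 1 = 1 * (k + 1).
Equivalently, the generating function of (a_k) is 1/(1 - x) and its square is 1/(1 - x)^2 = sum_{k>=0} 1(k + 1) x^k.
For k = 37: 1 * 38 = 38.

38


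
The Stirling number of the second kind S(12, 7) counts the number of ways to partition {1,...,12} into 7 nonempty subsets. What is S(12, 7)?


Using the explicit formula S(n,k) = (1/k!) sum_{j=0}^{k} (-1)^(k-j) C(k,j) j^n:
S(12, 7) = 627396
Equivalently, S(n,k) is n! times the coefficient of x^n in the EGF (e^x - 1)^k / k!.

627396


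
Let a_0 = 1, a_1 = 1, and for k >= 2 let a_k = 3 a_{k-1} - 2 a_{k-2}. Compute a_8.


Iterating the recurrence forward:
a_0 = 1
a_1 = 1
a_2 = 3*1 - 2*1 = 1
a_3 = 3*1 - 2*1 = 1
a_4 = 3*1 - 2*1 = 1
a_5 = 3*1 - 2*1 = 1
a_6 = 3*1 - 2*1 = 1
a_7 = 3*1 - 2*1 = 1
a_8 = 3*1 - 2*1 = 1
So a_8 = 1.

1


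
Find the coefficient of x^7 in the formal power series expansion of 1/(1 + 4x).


Write 1/(1 + c x) = 1/(1 - (-c) x) and apply the geometric-series identity
1/(1 - y) = sum_{k>=0} y^k to get 1/(1 + c x) = sum_{k>=0} (-c)^k x^k.
So the coefficient of x^k is (-c)^k = (-1)^k * c^k.
Here c = 4 and k = 7:
(-4)^7 = -1 * 16384 = -16384

-16384


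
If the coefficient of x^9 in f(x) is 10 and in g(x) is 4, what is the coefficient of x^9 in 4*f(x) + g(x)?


Scalar multiplication scales coefficients: 4 * 10 = 40.
Then add the g coefficient: 40 + 4
= 44

44


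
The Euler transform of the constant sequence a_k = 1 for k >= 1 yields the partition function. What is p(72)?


The Euler transform converts the sequence a_k = 1 into the number of integer partitions.
Using the recurrence or dynamic programming:
p(72) = 5392783

5392783


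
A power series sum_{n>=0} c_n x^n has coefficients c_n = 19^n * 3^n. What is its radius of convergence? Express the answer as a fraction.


By the root test (Cauchy-Hadamard), the radius is R = 1 / limsup_n |c_n|^(1/n).
Here |c_n|^(1/n) = (19^n * 3^n)^(1/n) = 19 * 3 = 57 for all n.
So R = 1/57 = 1/57.

1/57


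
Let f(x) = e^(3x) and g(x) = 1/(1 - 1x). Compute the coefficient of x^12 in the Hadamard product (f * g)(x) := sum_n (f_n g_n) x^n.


Expanding: f_k = 3^k/k! (from e^(3x)) and g_k = 1^k (from 1/(1 - 1x)). So the Hadamard coefficient (f * g)_k = 3^k 1^k / k! = (3)^k / k!.
For k = 12: 3^12/12! = 531441/479001600 = 2187/1971200.

2187/1971200


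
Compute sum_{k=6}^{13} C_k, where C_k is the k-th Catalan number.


C_6 through C_13: 132, 429, 1430, 4862, 16796, 58786, 208012, 742900
Sum = 132 + 429 + 1430 + 4862 + 16796 + 58786 + 208012 + 742900
= 1033347

1033347


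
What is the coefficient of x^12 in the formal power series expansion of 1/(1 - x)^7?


The expansion 1/(1 - x)^r = sum_{k>=0} C(k + r - 1, r - 1) x^k follows from the multiset / negative-binomial theorem (or from repeated differentiation of the geometric series).
For r = 7 and k = 12:
C(18, 6) = 6402373705728000 / (720 * 479001600) = 18564.

18564


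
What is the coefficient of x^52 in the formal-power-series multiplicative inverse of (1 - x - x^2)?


Let the inverse be f(x) = sum_{k>=0} a_k x^k. From f(x) * (1 - x - x^2) = 1 and matching coefficients:
 x^0: a_0 = 1.
 x^1: a_1 - a_0 = 0, so a_1 = 1.
 x^k (k >= 2): a_k - a_{k-1} - a_{k-2} = 0, i.e. a_k = a_{k-1} + a_{k-2}.
This is the Fibonacci-type recurrence shifted so that a_0 = a_1 = 1.
Iterating: a_0=1, a_1=1, a_2=2, a_3=3, a_4=5, a_5=8, a_6=13, a_7=21, a_8=34, a_9=55, ...
a_52 = 53316291173.

53316291173


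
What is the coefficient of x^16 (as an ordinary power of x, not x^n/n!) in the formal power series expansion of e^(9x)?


The exponential series is e^y = sum_{k>=0} y^k / k!. Substituting y = 9x gives
e^(9x) = sum_{k>=0} 9^k x^k / k!.
So the coefficient of x^n is a^n/n! with a = 9, n = 16:
9^16 / 16! = 1853020188851841/20922789888000 = 2541865828329/28700672000

2541865828329/28700672000


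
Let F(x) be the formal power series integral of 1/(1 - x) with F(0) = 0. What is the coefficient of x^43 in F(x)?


1/(1 - x) = sum_{k>=0} x^k. Integrating termwise and using F(0) = 0 gives
F(x) = sum_{k>=0} x^(k+1) / (k+1) = sum_{m>=1} x^m / m = -ln(1 - x).
So the coefficient of x^43 is 1/43 = 1/43.

1/43


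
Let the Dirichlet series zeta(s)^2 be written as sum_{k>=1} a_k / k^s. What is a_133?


The Dirichlet convolution of the constant function 1 with itself gives (1 * 1)(k) = sum_{d | k} 1 = d(k), the number of positive divisors of k.
Since zeta(s) = sum_{k>=1} 1/k^s, we have zeta(s)^2 = sum_{k>=1} d(k)/k^s, so a_k = d(k).
For k = 133: the divisors are 1, 7, 19, 133.
Count = 4.

4


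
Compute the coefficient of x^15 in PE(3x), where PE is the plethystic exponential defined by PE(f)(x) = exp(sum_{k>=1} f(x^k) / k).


With f(x) = 3x, the exponent is sum_{k>=1} 3 x^k / k = 3 * (-ln(1 - x)). Exponentiating:
PE(3x) = exp(-3 ln(1 - x)) = 1/(1 - x)^3.
By the negative binomial expansion, [x^n] 1/(1 - x)^3 = C(n + 2, 2).
For n = 15: C(17, 2) = 136.

136


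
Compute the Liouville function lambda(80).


The Liouville function is lambda(k) = (-1)^Omega(k), where Omega(k) counts the prime factors of k with multiplicity.
Factoring: 80 = 2 * 2 * 2 * 2 * 5, so Omega(80) = 5.
lambda(80) = (-1)^5 = -1.

-1


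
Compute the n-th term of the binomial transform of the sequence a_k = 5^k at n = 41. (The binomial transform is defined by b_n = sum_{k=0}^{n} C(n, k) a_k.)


With a_k = 5^k, b_n = sum_{k=0}^{n} C(n, k) 5^k = (1 + 5)^n by the binomial theorem.
For n = 41: (1 + 5)^41 = 6^41 = 80204967233062404407033075859456.

80204967233062404407033075859456


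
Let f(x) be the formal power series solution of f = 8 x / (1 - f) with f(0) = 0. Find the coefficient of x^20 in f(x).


Apply Lagrange inversion: f = 8 x * phi(f) with phi(t) = 1/(1 - t), so
[x^n] f = 8^n * (1/n) [t^(n-1)] phi(t)^n = 8^n * (1/n) [t^(n-1)] (1 - t)^(-n) = 8^n * (1/n) C(2n - 2, n - 1) = 8^n * C_{n-1}.
For n = 20: C_19 = C(38, 19) / 20 = 35345263800/20 = 1767263190.
With the 8^20 = 1152921504606846976 factor, the coefficient is 1152921504606846976 * 1767263190 = 2037515736051096082647613440.

2037515736051096082647613440


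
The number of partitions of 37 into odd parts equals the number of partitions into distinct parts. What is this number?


Computing partitions of 37 into odd parts (1, 3, 5, ...):
Using the generating function prod_{k>=0} 1/(1-x^(2k+1)),
the count is 760

760


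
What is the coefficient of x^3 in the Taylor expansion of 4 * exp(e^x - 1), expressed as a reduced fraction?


exp(e^x - 1) = sum_{k>=0} Bell_k x^k / k!, where Bell_k is the k-th Bell number.
So the coefficient of x^3 is 4 * Bell_3 / 3!.
Computing: Bell_3 = 5 and 3! = 6, giving
4 * 5/6 = 10/3.

10/3


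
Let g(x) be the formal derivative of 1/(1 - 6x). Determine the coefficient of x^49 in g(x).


Differentiate termwise: d/dx sum_{k>=0} 6^k x^k = sum_{k>=1} k 6^k x^(k-1) = sum_{j>=0} (j+1) 6^(j+1) x^j.
Equivalently, d/dx [1/(1 - 6x)] = 6/(1 - 6x)^2.
For j = 49: 50 * 6^50 = 50 * 808281277464764060643139600456536293376 = 40414063873238203032156980022826814668800.

40414063873238203032156980022826814668800


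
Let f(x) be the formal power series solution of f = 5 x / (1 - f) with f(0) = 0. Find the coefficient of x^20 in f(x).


Apply Lagrange inversion: f = 5 x * phi(f) with phi(t) = 1/(1 - t), so
[x^n] f = 5^n * (1/n) [t^(n-1)] phi(t)^n = 5^n * (1/n) [t^(n-1)] (1 - t)^(-n) = 5^n * (1/n) C(2n - 2, n - 1) = 5^n * C_{n-1}.
For n = 20: C_19 = C(38, 19) / 20 = 35345263800/20 = 1767263190.
With the 5^20 = 95367431640625 factor, the coefficient is 95367431640625 * 1767263190 = 168539351463317871093750.

168539351463317871093750


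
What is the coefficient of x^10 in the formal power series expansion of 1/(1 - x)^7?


The expansion 1/(1 - x)^r = sum_{k>=0} C(k + r - 1, r - 1) x^k follows from the multiset / negative-binomial theorem (or from repeated differentiation of the geometric series).
For r = 7 and k = 10:
C(16, 6) = 20922789888000 / (720 * 3628800) = 8008.

8008


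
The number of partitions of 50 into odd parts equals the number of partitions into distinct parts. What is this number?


Computing partitions of 50 into odd parts (1, 3, 5, ...):
Using the generating function prod_{k>=0} 1/(1-x^(2k+1)),
the count is 3658

3658


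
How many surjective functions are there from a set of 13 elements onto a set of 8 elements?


By inclusion-exclusion on which target elements are missed, the number of surjections from an n-set onto a k-set is
surj(n, k) = sum_{j=0}^{k} (-1)^j C(k, j) (k - j)^n.
Equivalently surj(n, k) = k! * S(n, k), where S(n, k) is the Stirling number of the second kind.
For n = 13, k = 8:
S(13, 8) = 1899612, so
surj = 8! * 1899612 = 40320 * 1899612 = 76592355840.

76592355840


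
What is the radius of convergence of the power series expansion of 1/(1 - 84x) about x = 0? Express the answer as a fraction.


Expanding 1/(1 - 84x) = sum_{k>=0} 84^k x^k, the series converges when |84x| < 1, i.e., |x| < 1/84.
So the radius of convergence is 1/84 = 1/84.

1/84


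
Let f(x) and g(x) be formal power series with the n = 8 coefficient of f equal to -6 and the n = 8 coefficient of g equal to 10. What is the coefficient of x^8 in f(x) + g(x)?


Addition of formal power series is termwise.
The coefficient of x^8 in f + g = -6 + 10
= 4

4


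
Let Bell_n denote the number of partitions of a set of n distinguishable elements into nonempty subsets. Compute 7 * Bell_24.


Bell_24 can be computed from the Bell triangle or from Dobinski's identity Bell_n = (1/e) * sum_{k>=0} k^n / k!.
Computing Bell_24 = 445958869294805289.
Then 7 * 445958869294805289 = 3121712085063637023.

3121712085063637023


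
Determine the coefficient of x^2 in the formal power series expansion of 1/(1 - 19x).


The geometric series identity gives 1/(1 - c x) = sum_{k>=0} c^k x^k, so the coefficient of x^k is c^k.
Here c = 19 and k = 2.
Computing: 19^2 = 361

361


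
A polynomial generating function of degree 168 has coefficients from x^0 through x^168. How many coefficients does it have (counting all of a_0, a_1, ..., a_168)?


A polynomial of degree 168 takes the form a_0 + a_1 x + ... + a_168 x^168.
The number of coefficients is 168 + 1 = 169.

169


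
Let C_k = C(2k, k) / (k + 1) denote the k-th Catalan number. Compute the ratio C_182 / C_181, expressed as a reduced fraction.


Using C_k = (2k)! / (k! (k+1)!), the ratio C_{k+1}/C_k simplifies to
C_{k+1}/C_k = [(2k+2)! / ((k+1)! (k+2)!)] * [k! (k+1)! / (2k)!]
 = (2k+2)(2k+1) / ((k+1)(k+2)) = 2(2k+1) / (k+2).
For k = 181: 2(2*181 + 1) / (181 + 2) = 726/183 = 242/61.

242/61


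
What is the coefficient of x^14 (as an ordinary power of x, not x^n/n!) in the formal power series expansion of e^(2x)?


The exponential series is e^y = sum_{k>=0} y^k / k!. Substituting y = 2x gives
e^(2x) = sum_{k>=0} 2^k x^k / k!.
So the coefficient of x^n is a^n/n! with a = 2, n = 14:
2^14 / 14! = 16384/87178291200 = 8/42567525

8/42567525


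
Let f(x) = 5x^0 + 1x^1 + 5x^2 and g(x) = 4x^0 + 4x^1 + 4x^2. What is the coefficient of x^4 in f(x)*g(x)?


Cauchy product at x^4:
5*4
= 20

20


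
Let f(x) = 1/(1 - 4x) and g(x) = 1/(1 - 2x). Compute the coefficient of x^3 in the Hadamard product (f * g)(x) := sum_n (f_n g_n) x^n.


f has coefficients f_k = 4^k and g has coefficients g_k = 2^k, so the Hadamard product has coefficient (f*g)_k = 4^k * 2^k = 8^k.
For k = 3: 8^3 = 512.

512


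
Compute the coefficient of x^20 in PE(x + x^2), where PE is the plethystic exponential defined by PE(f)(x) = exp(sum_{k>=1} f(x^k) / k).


With f(x) = x + x^2, the exponent is sum_{k>=1} (x^k + x^(2k)) / k = -ln(1 - x) - ln(1 - x^2). Exponentiating:
PE(x + x^2) = 1 / ((1 - x)(1 - x^2)).
This is the generating function for partitions of n into parts of size 1 or 2. The number of 2's can be any j in 0..10, and the rest are 1's, so
[x^20] = floor(20/2) + 1 = 11.

11


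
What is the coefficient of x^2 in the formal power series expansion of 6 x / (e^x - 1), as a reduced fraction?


The exponential generating function for Bernoulli numbers is
x / (e^x - 1) = sum_{k>=0} B_k x^k / k!.
So the coefficient of x^2 in 6 x / (e^x - 1) is 6 B_2 / 2!.
Computing: B_2 = 1/6, 2! = 2, giving
6 * 1/6 / 2 = 1/2.

1/2


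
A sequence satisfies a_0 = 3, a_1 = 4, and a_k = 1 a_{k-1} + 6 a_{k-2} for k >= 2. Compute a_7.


The characteristic equation is t^2 - 1 t - 6 = 0, with roots r_1 = 3 and r_2 = -2 (so c_1 = r_1 + r_2, c_2 = -r_1 r_2 as required).
One can use the closed form a_n = A r_1^n + B r_2^n, but direct iteration is more reliable:
a_0 = 3, a_1 = 4, a_2 = 22, a_3 = 46, a_4 = 178, a_5 = 454, a_6 = 1522, a_7 = 4246.
So a_7 = 4246.

4246


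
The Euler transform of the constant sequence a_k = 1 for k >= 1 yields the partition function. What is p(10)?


The Euler transform converts the sequence a_k = 1 into the number of integer partitions.
Using the recurrence or dynamic programming:
p(10) = 42

42


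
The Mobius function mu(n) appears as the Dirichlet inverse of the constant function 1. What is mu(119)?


119 = 7 * 17 (all distinct primes).
mu(119) = (-1)^2 = 1

1


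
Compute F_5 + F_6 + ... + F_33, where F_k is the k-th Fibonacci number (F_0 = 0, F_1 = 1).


Use the identity sum_{k=0}^{N} F_k = F_{N+2} - 1 (which follows from F_{k+2} - F_{k+1} = F_k). Then
sum_{k=5}^{33} F_k = (F_{35} - 1) - (F_{6} - 1) = F_{35} - F_{6}.
Computing: F_{35} = 9227465, F_{6} = 8, so
Sum = 9227465 - 8 = 9227457.

9227457


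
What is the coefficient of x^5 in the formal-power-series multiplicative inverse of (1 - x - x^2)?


Let the inverse be f(x) = sum_{k>=0} a_k x^k. From f(x) * (1 - x - x^2) = 1 and matching coefficients:
 x^0: a_0 = 1.
 x^1: a_1 - a_0 = 0, so a_1 = 1.
 x^k (k >= 2): a_k - a_{k-1} - a_{k-2} = 0, i.e. a_k = a_{k-1} + a_{k-2}.
This is the Fibonacci-type recurrence shifted so that a_0 = a_1 = 1.
Iterating: a_0=1, a_1=1, a_2=2, a_3=3, a_4=5, a_5=8
a_5 = 8.

8


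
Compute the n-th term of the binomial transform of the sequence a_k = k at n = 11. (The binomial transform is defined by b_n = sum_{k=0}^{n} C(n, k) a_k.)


With a_k = k, b_n = sum_{k=0}^{n} C(n, k) k. Using k * C(n, k) = n * C(n-1, k-1) gives b_n = n * sum_{k>=1} C(n-1, k-1) = n * 2^(n-1).
For n = 11: 11 * 2^10 = 11 * 1024 = 11264.

11264


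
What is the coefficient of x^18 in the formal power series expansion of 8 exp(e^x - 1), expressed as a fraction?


exp(e^x - 1) is the exponential generating function for the Bell numbers Bell_k: exp(e^x - 1) = sum_{k>=0} Bell_k x^k / k!.
So the coefficient of x^18 in 8 exp(e^x - 1) is 8 Bell_18 / 18!.
Computing: Bell_18 = 682076806159 and 18! = 6402373705728000, giving
8 * 682076806159/6402373705728000 = 97439543737/114328101888000.

97439543737/114328101888000


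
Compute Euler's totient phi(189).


phi(n) counts integers in [1, n] coprime to n. Using the multiplicative formula phi(n) = n * prod_{p | n} (1 - 1/p):
189 = 3^3 * 7, so
phi(189) = 189 * (1 - 1/3) * (1 - 1/7) = 108.

108


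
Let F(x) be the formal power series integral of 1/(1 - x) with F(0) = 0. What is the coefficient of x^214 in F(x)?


1/(1 - x) = sum_{k>=0} x^k. Integrating termwise and using F(0) = 0 gives
F(x) = sum_{k>=0} x^(k+1) / (k+1) = sum_{m>=1} x^m / m = -ln(1 - x).
So the coefficient of x^214 is 1/214 = 1/214.

1/214


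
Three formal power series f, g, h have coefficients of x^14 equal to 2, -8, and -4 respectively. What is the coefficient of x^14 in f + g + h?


Series addition is componentwise:
2 + -8 + -4
= -10

-10


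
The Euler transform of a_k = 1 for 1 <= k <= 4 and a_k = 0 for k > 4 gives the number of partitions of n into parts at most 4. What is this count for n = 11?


Partitions of 11 into parts at most 4:
Using generating function (1-x)^(-1)(1-x^2)^(-1)...(1-x^4)^(-1),
the coefficient of x^11 = 27

27


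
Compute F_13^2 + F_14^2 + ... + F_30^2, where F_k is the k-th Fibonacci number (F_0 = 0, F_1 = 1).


There is a standard identity sum_{k=0}^{N} F_k^2 = F_N * F_{N+1} (proved inductively from the telescoping relation F_k^2 = F_k F_{k+1} - F_{k-1} F_k). Then
sum_{k=13}^{30} F_k^2 = F_30 F_31 - F_12 F_13.
Computing: F_30 = 832040, F_31 = 1346269, F_12 = 144, F_13 = 233.
Sum = 832040 * 1346269 - 144 * 233 = 1120149625208.

1120149625208


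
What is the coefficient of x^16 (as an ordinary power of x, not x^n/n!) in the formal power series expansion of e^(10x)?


The exponential series is e^y = sum_{k>=0} y^k / k!. Substituting y = 10x gives
e^(10x) = sum_{k>=0} 10^k x^k / k!.
So the coefficient of x^n is a^n/n! with a = 10, n = 16:
10^16 / 16! = 10000000000000000/20922789888000 = 2441406250/5108103

2441406250/5108103


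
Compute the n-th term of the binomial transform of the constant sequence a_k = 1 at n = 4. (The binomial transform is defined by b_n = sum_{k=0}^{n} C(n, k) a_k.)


With a_k = 1 for all k, b_n = sum_{k=0}^{n} C(n, k) = 2^n by the binomial theorem.
For n = 4: 2^4 = 16.

16


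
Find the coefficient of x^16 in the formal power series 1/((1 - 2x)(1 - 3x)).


By partial fractions or Cauchy convolution:
The coefficient equals sum_{k=0}^{16} 2^k * 3^(16-k).
= 129009091

129009091


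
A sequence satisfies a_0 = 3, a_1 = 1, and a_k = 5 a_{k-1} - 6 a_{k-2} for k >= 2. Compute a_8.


The characteristic equation is t^2 - 5 t + 6 = 0, with roots r_1 = 3 and r_2 = 2 (so c_1 = r_1 + r_2, c_2 = -r_1 r_2 as required).
One can use the closed form a_n = A r_1^n + B r_2^n, but direct iteration is more reliable:
a_0 = 3, a_1 = 1, a_2 = -13, a_3 = -71, a_4 = -277, a_5 = -959, a_6 = -3133, a_7 = -9911, a_8 = -30757.
So a_8 = -30757.

-30757


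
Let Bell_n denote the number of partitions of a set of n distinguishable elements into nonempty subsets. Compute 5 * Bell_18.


Bell_18 can be computed from the Bell triangle or from Dobinski's identity Bell_n = (1/e) * sum_{k>=0} k^n / k!.
Computing Bell_18 = 682076806159.
Then 5 * 682076806159 = 3410384030795.

3410384030795


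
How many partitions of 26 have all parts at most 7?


Using the generating function (1-x)^(-1)(1-x^2)^(-1)...(1-x^7)^(-1),
the coefficient of x^26 counts these restricted partitions.
Result = 1009

1009


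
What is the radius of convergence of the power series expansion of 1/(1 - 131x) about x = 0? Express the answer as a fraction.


Expanding 1/(1 - 131x) = sum_{k>=0} 131^k x^k, the series converges when |131x| < 1, i.e., |x| < 1/131.
So the radius of convergence is 1/131 = 1/131.

1/131


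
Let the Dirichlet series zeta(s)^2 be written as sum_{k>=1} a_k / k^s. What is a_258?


The Dirichlet convolution of the constant function 1 with itself gives (1 * 1)(k) = sum_{d | k} 1 = d(k), the number of positive divisors of k.
Since zeta(s) = sum_{k>=1} 1/k^s, we have zeta(s)^2 = sum_{k>=1} d(k)/k^s, so a_k = d(k).
For k = 258: the divisors are 1, 2, 3, 6, 43, 86, 129, 258.
Count = 8.

8


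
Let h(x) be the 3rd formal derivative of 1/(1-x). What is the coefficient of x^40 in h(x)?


Differentiating 3 times: d^3/dx^3 [1/(1-x)] = 3!/(1-x)^4.
The expansion 1/(1-x)^4 = sum_{k>=0} C(k+3, 3) x^k, so the coefficient of x^n in 3!/(1-x)^4 is 3! * C(n+3, 3).
For n = 40: 6 * C(43, 3) = 6 * 12341 = 74046

74046


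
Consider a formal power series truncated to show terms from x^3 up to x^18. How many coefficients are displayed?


From x^3 to x^18 inclusive, the count is 18 - 3 + 1 = 16.

16


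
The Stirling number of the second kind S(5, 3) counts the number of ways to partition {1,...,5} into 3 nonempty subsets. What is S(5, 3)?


Using the explicit formula S(n,k) = (1/k!) sum_{j=0}^{k} (-1)^(k-j) C(k,j) j^n:
S(5, 3) = 25
Equivalently, S(n,k) is n! times the coefficient of x^n in the EGF (e^x - 1)^k / k!.

25


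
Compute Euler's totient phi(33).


phi(n) counts integers in [1, n] coprime to n. Using the multiplicative formula phi(n) = n * prod_{p | n} (1 - 1/p):
33 = 3 * 11, so
phi(33) = 33 * (1 - 1/3) * (1 - 1/11) = 20.

20


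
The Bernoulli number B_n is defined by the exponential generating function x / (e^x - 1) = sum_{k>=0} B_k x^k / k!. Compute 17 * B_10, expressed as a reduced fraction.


Bernoulli numbers can also be computed recursively via B_0 = 1 and sum_{j=0}^{m} C(m+1, j) B_j = 0 for m >= 1. Odd-index Bernoulli numbers vanish for k >= 3.
Computing B_10 = 5/66, so 17 * B_10 = 17 * 5/66 = 85/66.

85/66


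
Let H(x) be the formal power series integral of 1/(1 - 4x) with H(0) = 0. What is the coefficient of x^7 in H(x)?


1/(1 - 4x) = sum_{k>=0} 4^k x^k. Integrating termwise with H(0) = 0:
H(x) = sum_{k>=0} 4^k x^(k+1) / (k+1) = sum_{m>=1} 4^(m-1) x^m / m.
For m = 7: 4^6/7 = 4096/7 = 4096/7.

4096/7


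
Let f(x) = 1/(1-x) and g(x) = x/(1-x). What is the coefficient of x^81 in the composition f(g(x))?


First simplify the composition: f(g(x)) = 1/(1 - x/(1-x)) = (1-x)/((1-x) - x) = (1-x)/(1-2x).
Now extract the coefficient. Write (1-x)/(1-2x) = 1/(1-2x) - x/(1-2x).
The coefficient of x^n in 1/(1-2x) is 2^n, and in x/(1-2x) is 2^(n-1) (for n >= 1).
So the coefficient of x^81 is 2^81 - 2^80 = 2417851639229258349412352 - 1208925819614629174706176 = 1208925819614629174706176.

1208925819614629174706176


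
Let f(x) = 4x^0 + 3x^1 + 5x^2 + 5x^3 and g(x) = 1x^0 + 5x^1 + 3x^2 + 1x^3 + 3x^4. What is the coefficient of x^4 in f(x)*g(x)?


Cauchy product at x^4:
4*3 + 3*1 + 5*3 + 5*5
= 55

55


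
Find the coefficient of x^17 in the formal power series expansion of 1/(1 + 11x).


Write 1/(1 + c x) = 1/(1 - (-c) x) and apply the geometric-series identity
1/(1 - y) = sum_{k>=0} y^k to get 1/(1 + c x) = sum_{k>=0} (-c)^k x^k.
So the coefficient of x^k is (-c)^k = (-1)^k * c^k.
Here c = 11 and k = 17:
(-11)^17 = -1 * 505447028499293771 = -505447028499293771

-505447028499293771


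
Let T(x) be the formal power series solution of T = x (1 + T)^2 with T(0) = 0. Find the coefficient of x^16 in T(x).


Apply the Lagrange inversion formula: if T = x * phi(T) with phi(t) = (1 + t)^2, then [x^n] T = (1/n) [t^(n-1)] phi(t)^n = (1/n) [t^(n-1)] (1 + t)^(2n) = (1/n) C(2n, n-1).
Using the identity C(2n, n-1) = C(2n, n) * n / (n+1), the unscaled factor equals C(2n, n) / (n+1) = C_n, the n-th Catalan number.
For n = 16: C_16 = C(32, 16) / 17 = 601080390/17 = 35357670 = 35357670.

35357670


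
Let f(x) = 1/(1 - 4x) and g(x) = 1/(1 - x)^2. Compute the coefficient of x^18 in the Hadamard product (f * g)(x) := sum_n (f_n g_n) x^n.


f has coefficients f_k = 4^k. For g = 1/(1 - x)^2 the coefficient is g_k = C(k + 1, 1) = k + 1. The Hadamard coefficient is (f * g)_k = 4^k * (k + 1).
For k = 18: 4^18 * 19 = 68719476736 * 19 = 1305670057984.

1305670057984


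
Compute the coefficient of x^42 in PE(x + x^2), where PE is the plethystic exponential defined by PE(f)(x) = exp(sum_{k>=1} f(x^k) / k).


With f(x) = x + x^2, the exponent is sum_{k>=1} (x^k + x^(2k)) / k = -ln(1 - x) - ln(1 - x^2). Exponentiating:
PE(x + x^2) = 1 / ((1 - x)(1 - x^2)).
This is the generating function for partitions of n into parts of size 1 or 2. The number of 2's can be any j in 0..21, and the rest are 1's, so
[x^42] = floor(42/2) + 1 = 22.

22


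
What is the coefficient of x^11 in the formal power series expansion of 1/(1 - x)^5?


The expansion 1/(1 - x)^r = sum_{k>=0} C(k + r - 1, r - 1) x^k follows from the multiset / negative-binomial theorem (or from repeated differentiation of the geometric series).
For r = 5 and k = 11:
C(15, 4) = 1307674368000 / (24 * 39916800) = 1365.

1365


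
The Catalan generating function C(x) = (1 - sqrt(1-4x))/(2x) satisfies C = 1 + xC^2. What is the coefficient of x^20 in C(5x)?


Substituting x -> 5x scales the n-th coefficient by 5^n, so [x^20] C(5x) = 5^20 * C_20.
C_20 = C(2*20, 20)/(21) = 137846528820/21 = 6564120420.
So 5^20 * 6564120420 = 95367431640625 * 6564120420 = 626003305435180664062500.

626003305435180664062500


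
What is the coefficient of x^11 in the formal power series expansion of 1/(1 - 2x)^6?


The general identity 1/(1 - c x)^r = sum_{k>=0} c^k C(k + r - 1, r - 1) x^k follows by substituting y = c x into 1/(1 - y)^r = sum_{k>=0} C(k + r - 1, r - 1) y^k.
For c = 2, r = 6, k = 11:
2^11 * C(16, 5) = 2048 * 4368 = 8945664.

8945664


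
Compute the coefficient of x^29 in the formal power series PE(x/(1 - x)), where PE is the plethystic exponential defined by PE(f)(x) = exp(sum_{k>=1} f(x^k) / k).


For f(x) = x/(1 - x) we have
sum_{k>=1} f(x^k) / k = sum_{k>=1} (1/k) * x^k / (1 - x^k) = sum_{k, m >= 1} x^(k m) / k,
which after exponentiating simplifies to
PE(x/(1 - x)) = prod_{k>=1} 1 / (1 - x^k).
This is the generating function for the partition function p(n), so the coefficient of x^29 is p(29).
Computing p(29) by dynamic programming over parts 1, 2, ..., 29: p(29) = 4565.

4565


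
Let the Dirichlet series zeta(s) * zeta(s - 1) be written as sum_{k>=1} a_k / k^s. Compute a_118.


Convolution gives a_k = sum_{d | k} d * 1 = sum_{d | k} d = sigma(k), the sum of positive divisors of k.
For k = 118, the divisors are 1, 2, 59, 118, so
sigma(118) = 1 + 2 + 59 + 118 = 180.

180


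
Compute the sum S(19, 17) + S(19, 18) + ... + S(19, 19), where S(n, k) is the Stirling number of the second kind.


By definition, S(n, k) counts partitions of an n-set into exactly k nonempty blocks.
Computing row n = 19 for k = 17..19:
S(19, k): 12597, 171, 1
Sum = 12769.

12769


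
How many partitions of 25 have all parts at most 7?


Using the generating function (1-x)^(-1)(1-x^2)^(-1)...(1-x^7)^(-1),
the coefficient of x^25 counts these restricted partitions.
Result = 860

860


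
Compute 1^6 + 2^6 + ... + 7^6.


This power sum has a closed form given by Faulhaber's formula
sum_{k=1}^{m} k^p = (1 / (p + 1)) * sum_{j=0}^{p} C(p + 1, j) B_j m^(p + 1 - j),
but for small m direct computation is fastest:
1 + 64 + 729 + 4096 + 15625 + 46656 + 117649 = 184820.

184820


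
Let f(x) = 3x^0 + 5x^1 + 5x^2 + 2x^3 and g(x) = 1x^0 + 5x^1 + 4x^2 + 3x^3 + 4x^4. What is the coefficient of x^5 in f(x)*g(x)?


Cauchy product at x^5:
5*4 + 5*3 + 2*4
= 43

43


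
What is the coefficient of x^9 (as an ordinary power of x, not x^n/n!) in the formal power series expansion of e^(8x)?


The exponential series is e^y = sum_{k>=0} y^k / k!. Substituting y = 8x gives
e^(8x) = sum_{k>=0} 8^k x^k / k!.
So the coefficient of x^n is a^n/n! with a = 8, n = 9:
8^9 / 9! = 134217728/362880 = 1048576/2835

1048576/2835


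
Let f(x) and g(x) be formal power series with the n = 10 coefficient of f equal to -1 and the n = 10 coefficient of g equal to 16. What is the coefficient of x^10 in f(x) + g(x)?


Addition of formal power series is termwise.
The coefficient of x^10 in f + g = -1 + 16
= 15

15


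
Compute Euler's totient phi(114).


phi(n) counts integers in [1, n] coprime to n. Using the multiplicative formula phi(n) = n * prod_{p | n} (1 - 1/p):
114 = 2 * 3 * 19, so
phi(114) = 114 * (1 - 1/2) * (1 - 1/3) * (1 - 1/19) = 36.

36


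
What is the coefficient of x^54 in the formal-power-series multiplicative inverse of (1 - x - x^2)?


Let the inverse be f(x) = sum_{k>=0} a_k x^k. From f(x) * (1 - x - x^2) = 1 and matching coefficients:
 x^0: a_0 = 1.
 x^1: a_1 - a_0 = 0, so a_1 = 1.
 x^k (k >= 2): a_k - a_{k-1} - a_{k-2} = 0, i.e. a_k = a_{k-1} + a_{k-2}.
This is the Fibonacci-type recurrence shifted so that a_0 = a_1 = 1.
Iterating: a_0=1, a_1=1, a_2=2, a_3=3, a_4=5, a_5=8, a_6=13, a_7=21, a_8=34, a_9=55, ...
a_54 = 139583862445.

139583862445


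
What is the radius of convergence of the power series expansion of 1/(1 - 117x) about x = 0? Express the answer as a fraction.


Expanding 1/(1 - 117x) = sum_{k>=0} 117^k x^k, the series converges when |117x| < 1, i.e., |x| < 1/117.
So the radius of convergence is 1/117 = 1/117.

1/117


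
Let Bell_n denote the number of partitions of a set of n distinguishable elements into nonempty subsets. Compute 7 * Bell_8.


Bell_8 can be computed from the Bell triangle or from Dobinski's identity Bell_n = (1/e) * sum_{k>=0} k^n / k!.
Computing Bell_8 = 4140.
Then 7 * 4140 = 28980.

28980


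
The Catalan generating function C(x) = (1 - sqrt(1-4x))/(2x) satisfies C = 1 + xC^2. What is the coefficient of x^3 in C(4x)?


Substituting x -> 4x scales the n-th coefficient by 4^n, so [x^3] C(4x) = 4^3 * C_3.
C_3 = C(2*3, 3)/(4) = 20/4 = 5.
So 4^3 * 5 = 64 * 5 = 320.

320


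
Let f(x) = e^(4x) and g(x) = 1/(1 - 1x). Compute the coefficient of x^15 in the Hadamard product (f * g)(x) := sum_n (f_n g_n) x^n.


Expanding: f_k = 4^k/k! (from e^(4x)) and g_k = 1^k (from 1/(1 - 1x)). So the Hadamard coefficient (f * g)_k = 4^k 1^k / k! = (4)^k / k!.
For k = 15: 4^15/15! = 1073741824/1307674368000 = 524288/638512875.

524288/638512875


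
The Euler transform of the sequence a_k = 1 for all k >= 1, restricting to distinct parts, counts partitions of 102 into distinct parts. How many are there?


Partitions of 102 into distinct parts can be computed via generating function.
Product (1+x)(1+x^2)(1+x^3)...
The coefficient of x^102 = 525016

525016


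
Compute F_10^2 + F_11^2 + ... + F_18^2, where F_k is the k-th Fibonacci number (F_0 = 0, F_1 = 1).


There is a standard identity sum_{k=0}^{N} F_k^2 = F_N * F_{N+1} (proved inductively from the telescoping relation F_k^2 = F_k F_{k+1} - F_{k-1} F_k). Then
sum_{k=10}^{18} F_k^2 = F_18 F_19 - F_9 F_10.
Computing: F_18 = 2584, F_19 = 4181, F_9 = 34, F_10 = 55.
Sum = 2584 * 4181 - 34 * 55 = 10801834.

10801834


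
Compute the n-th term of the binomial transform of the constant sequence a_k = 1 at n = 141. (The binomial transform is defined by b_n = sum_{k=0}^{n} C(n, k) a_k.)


With a_k = 1 for all k, b_n = sum_{k=0}^{n} C(n, k) = 2^n by the binomial theorem.
For n = 141: 2^141 = 2787593149816327892691964784081045188247552.

2787593149816327892691964784081045188247552


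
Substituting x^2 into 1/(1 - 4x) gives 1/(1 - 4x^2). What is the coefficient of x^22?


The coefficient of x^(2m) in 1/(1 - 4x^2) is 4^m.
With n = 22 = 2*11, the coefficient is 4^11 = 4194304.

4194304


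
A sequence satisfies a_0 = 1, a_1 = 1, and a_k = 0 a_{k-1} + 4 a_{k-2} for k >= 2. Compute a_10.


The characteristic equation is t^2 - 0 t - 4 = 0, with roots r_1 = 2 and r_2 = -2 (so c_1 = r_1 + r_2, c_2 = -r_1 r_2 as required).
One can use the closed form a_n = A r_1^n + B r_2^n, but direct iteration is more reliable:
a_0 = 1, a_1 = 1, a_2 = 4, a_3 = 4, a_4 = 16, a_5 = 16, a_6 = 64, a_7 = 64, a_8 = 256, a_9 = 256, a_10 = 1024.
So a_10 = 1024.

1024
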